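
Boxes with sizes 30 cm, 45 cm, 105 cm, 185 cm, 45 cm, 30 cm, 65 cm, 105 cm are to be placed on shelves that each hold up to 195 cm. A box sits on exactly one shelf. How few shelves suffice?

4

Total = 185 + 105 + 105 + 65 + 45 + 45 + 30 + 30 = 610 cm.
Lower bound: ⌈610/195⌉ = 4 shelves.
A packing using 4 shelves:
  shelf 1: 185 = 185
  shelf 2: 105 + 65 = 170
  shelf 3: 105 + 45 + 45 = 195
  shelf 4: 30 + 30 = 60
This matches the lower bound, so 4 is optimal.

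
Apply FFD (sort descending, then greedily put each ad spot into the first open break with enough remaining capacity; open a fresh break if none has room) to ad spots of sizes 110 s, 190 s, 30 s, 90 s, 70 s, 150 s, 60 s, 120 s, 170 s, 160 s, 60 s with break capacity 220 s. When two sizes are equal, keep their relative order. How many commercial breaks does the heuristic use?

Sorted descending: 190, 170, 160, 150, 120, 110, 90, 70, 60, 60, 30.
  190 → break 1 (new)  [load 190/220]
  170 → break 2 (new)  [load 170/220]
  160 → break 3 (new)  [load 160/220]
  150 → break 4 (new)  [load 150/220]
  120 → break 5 (new)  [load 120/220]
  110 → break 6 (new)  [load 110/220]
  90 → break 5  [load 210/220]
  70 → break 4  [load 220/220]
  60 → break 3  [load 220/220]
  60 → break 6  [load 170/220]
  30 → break 1  [load 220/220]
6 commercial breaks opened.

6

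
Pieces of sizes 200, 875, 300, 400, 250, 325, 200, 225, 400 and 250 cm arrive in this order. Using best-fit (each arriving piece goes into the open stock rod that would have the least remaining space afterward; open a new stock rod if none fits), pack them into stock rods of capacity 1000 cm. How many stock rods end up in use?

4

  200 → stock rod 1 (new)  [load 200/1000]
  875 → stock rod 2 (new)  [load 875/1000]
  300 → stock rod 1  [load 500/1000]
  400 → stock rod 1  [load 900/1000]
  250 → stock rod 3 (new)  [load 250/1000]
  325 → stock rod 3  [load 575/1000]
  200 → stock rod 3  [load 775/1000]
  225 → stock rod 3  [load 1000/1000]
  400 → stock rod 4 (new)  [load 400/1000]
  250 → stock rod 4  [load 650/1000]
4 stock rods opened.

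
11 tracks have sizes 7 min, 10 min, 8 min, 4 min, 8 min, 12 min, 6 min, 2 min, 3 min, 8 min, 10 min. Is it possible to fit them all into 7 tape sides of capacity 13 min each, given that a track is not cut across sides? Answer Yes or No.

A valid assignment using 7 tape sides:
  side 1: 12 = 12
  side 2: 10 + 3 = 13
  side 3: 10 + 2 = 12
  side 4: 8 + 4 = 12
  side 5: 8 = 8
  side 6: 8 = 8
  side 7: 7 + 6 = 13
Every load is within 13 min, so 7 tape sides suffice.

Yes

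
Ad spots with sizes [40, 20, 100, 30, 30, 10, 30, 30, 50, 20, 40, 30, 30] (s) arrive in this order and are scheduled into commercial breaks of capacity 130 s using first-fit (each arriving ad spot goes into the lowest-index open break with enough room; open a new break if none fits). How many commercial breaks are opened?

  40 → break 1 (new)  [load 40/130]
  20 → break 1  [load 60/130]
  100 → break 2 (new)  [load 100/130]
  30 → break 1  [load 90/130]
  30 → break 1  [load 120/130]
  10 → break 1  [load 130/130]
  30 → break 2  [load 130/130]
  30 → break 3 (new)  [load 30/130]
  50 → break 3  [load 80/130]
  20 → break 3  [load 100/130]
  40 → break 4 (new)  [load 40/130]
  30 → break 3  [load 130/130]
  30 → break 4  [load 70/130]
4 commercial breaks opened.

4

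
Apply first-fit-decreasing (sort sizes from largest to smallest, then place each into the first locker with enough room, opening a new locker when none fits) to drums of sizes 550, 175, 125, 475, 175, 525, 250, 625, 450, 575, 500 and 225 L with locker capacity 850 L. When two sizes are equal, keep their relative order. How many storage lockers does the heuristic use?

Sorted descending: 625, 575, 550, 525, 500, 475, 450, 250, 225, 175, 175, 125.
  625 → locker 1 (new)  [load 625/850]
  575 → locker 2 (new)  [load 575/850]
  550 → locker 3 (new)  [load 550/850]
  525 → locker 4 (new)  [load 525/850]
  500 → locker 5 (new)  [load 500/850]
  475 → locker 6 (new)  [load 475/850]
  450 → locker 7 (new)  [load 450/850]
  250 → locker 2  [load 825/850]
  225 → locker 1  [load 850/850]
  175 → locker 3  [load 725/850]
  175 → locker 4  [load 700/850]
  125 → locker 3  [load 850/850]
7 storage lockers opened.

7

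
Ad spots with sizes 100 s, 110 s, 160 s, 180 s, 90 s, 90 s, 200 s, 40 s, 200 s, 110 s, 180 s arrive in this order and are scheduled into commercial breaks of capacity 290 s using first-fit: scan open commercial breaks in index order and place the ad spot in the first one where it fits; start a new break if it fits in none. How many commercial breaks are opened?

6

  100 → break 1 (new)  [load 100/290]
  110 → break 1  [load 210/290]
  160 → break 2 (new)  [load 160/290]
  180 → break 3 (new)  [load 180/290]
  90 → break 2  [load 250/290]
  90 → break 3  [load 270/290]
  200 → break 4 (new)  [load 200/290]
  40 → break 1  [load 250/290]
  200 → break 5 (new)  [load 200/290]
  110 → break 6 (new)  [load 110/290]
  180 → break 6  [load 290/290]
6 commercial breaks opened.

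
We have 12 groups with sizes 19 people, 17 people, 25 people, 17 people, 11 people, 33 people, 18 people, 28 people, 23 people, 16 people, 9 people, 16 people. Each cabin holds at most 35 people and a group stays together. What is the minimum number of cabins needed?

7

Total = 33 + 28 + 25 + 23 + 19 + 18 + 17 + 17 + 16 + 16 + 11 + 9 = 232 people.
Lower bound: ⌈232/35⌉ = 7 cabins.
A packing using 7 cabins:
  cabin 1: 33 = 33
  cabin 2: 28 = 28
  cabin 3: 25 + 9 = 34
  cabin 4: 23 + 11 = 34
  cabin 5: 19 + 16 = 35
  cabin 6: 18 + 17 = 35
  cabin 7: 17 + 16 = 33
This matches the lower bound, so 7 is optimal.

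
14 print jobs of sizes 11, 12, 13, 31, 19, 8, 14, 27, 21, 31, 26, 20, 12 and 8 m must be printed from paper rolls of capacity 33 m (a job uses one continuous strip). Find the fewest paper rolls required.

Total = 31 + 31 + 27 + 26 + 21 + 20 + 19 + 14 + 13 + 12 + 12 + 11 + 8 + 8 = 253 m.
Lower bound: ⌈253/33⌉ = 8 paper rolls.
A packing using 9 paper rolls:
  roll 1: 31 = 31
  roll 2: 31 = 31
  roll 3: 27 = 27
  roll 4: 26 = 26
  roll 5: 21 + 12 = 33
  roll 6: 20 + 13 = 33
  roll 7: 19 + 14 = 33
  roll 8: 12 + 11 + 8 = 31
  roll 9: 8 = 8
No arrangement into 8 paper rolls stays within capacity, so 9 is optimal.

9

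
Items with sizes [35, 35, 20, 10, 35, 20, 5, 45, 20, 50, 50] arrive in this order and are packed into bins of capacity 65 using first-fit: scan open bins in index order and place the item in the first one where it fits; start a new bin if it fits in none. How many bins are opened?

6

  35 → bin 1 (new)  [load 35/65]
  35 → bin 2 (new)  [load 35/65]
  20 → bin 1  [load 55/65]
  10 → bin 1  [load 65/65]
  35 → bin 3 (new)  [load 35/65]
  20 → bin 2  [load 55/65]
  5 → bin 2  [load 60/65]
  45 → bin 4 (new)  [load 45/65]
  20 → bin 3  [load 55/65]
  50 → bin 5 (new)  [load 50/65]
  50 → bin 6 (new)  [load 50/65]
6 bins opened.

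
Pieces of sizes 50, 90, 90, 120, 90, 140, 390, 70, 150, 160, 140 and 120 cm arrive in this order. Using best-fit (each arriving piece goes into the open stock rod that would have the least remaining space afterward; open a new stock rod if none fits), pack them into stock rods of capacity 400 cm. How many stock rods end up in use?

  50 → stock rod 1 (new)  [load 50/400]
  90 → stock rod 1  [load 140/400]
  90 → stock rod 1  [load 230/400]
  120 → stock rod 1  [load 350/400]
  90 → stock rod 2 (new)  [load 90/400]
  140 → stock rod 2  [load 230/400]
  390 → stock rod 3 (new)  [load 390/400]
  70 → stock rod 2  [load 300/400]
  150 → stock rod 4 (new)  [load 150/400]
  160 → stock rod 4  [load 310/400]
  140 → stock rod 5 (new)  [load 140/400]
  120 → stock rod 5  [load 260/400]
5 stock rods opened.

5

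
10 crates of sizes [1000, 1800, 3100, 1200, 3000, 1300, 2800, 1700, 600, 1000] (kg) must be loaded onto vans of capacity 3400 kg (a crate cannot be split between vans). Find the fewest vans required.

6

Total = 3100 + 3000 + 2800 + 1800 + 1700 + 1300 + 1200 + 1000 + 1000 + 600 = 17500 kg.
Lower bound: ⌈17500/3400⌉ = 6 vans.
A packing using 6 vans:
  van 1: 3100 = 3100
  van 2: 3000 = 3000
  van 3: 2800 + 600 = 3400
  van 4: 1800 + 1300 = 3100
  van 5: 1700 + 1200 = 2900
  van 6: 1000 + 1000 = 2000
This matches the lower bound, so 6 is optimal.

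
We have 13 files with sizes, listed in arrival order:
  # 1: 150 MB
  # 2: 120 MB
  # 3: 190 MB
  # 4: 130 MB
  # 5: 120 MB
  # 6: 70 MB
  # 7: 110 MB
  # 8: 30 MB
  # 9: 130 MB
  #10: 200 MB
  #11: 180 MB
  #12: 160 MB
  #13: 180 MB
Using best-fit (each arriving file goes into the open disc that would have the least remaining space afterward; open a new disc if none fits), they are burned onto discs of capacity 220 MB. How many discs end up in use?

11

  150 → disc 1 (new)  [load 150/220]
  120 → disc 2 (new)  [load 120/220]
  190 → disc 3 (new)  [load 190/220]
  130 → disc 4 (new)  [load 130/220]
  120 → disc 5 (new)  [load 120/220]
  70 → disc 1  [load 220/220]
  110 → disc 6 (new)  [load 110/220]
  30 → disc 3  [load 220/220]
  130 → disc 7 (new)  [load 130/220]
  200 → disc 8 (new)  [load 200/220]
  180 → disc 9 (new)  [load 180/220]
  160 → disc 10 (new)  [load 160/220]
  180 → disc 11 (new)  [load 180/220]
11 discs opened.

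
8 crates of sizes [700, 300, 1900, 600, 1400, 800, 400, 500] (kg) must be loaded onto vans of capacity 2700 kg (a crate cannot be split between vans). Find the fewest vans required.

3

Total = 1900 + 1400 + 800 + 700 + 600 + 500 + 400 + 300 = 6600 kg.
Lower bound: ⌈6600/2700⌉ = 3 vans.
A packing using 3 vans:
  van 1: 1900 + 800 = 2700
  van 2: 1400 + 700 + 600 = 2700
  van 3: 500 + 400 + 300 = 1200
This matches the lower bound, so 3 is optimal.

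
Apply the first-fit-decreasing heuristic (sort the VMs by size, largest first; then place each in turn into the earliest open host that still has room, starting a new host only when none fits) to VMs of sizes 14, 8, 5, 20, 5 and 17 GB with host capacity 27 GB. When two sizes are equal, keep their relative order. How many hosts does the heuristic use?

Sorted descending: 20, 17, 14, 8, 5, 5.
  20 → host 1 (new)  [load 20/27]
  17 → host 2 (new)  [load 17/27]
  14 → host 3 (new)  [load 14/27]
  8 → host 2  [load 25/27]
  5 → host 1  [load 25/27]
  5 → host 3  [load 19/27]
3 hosts opened.

3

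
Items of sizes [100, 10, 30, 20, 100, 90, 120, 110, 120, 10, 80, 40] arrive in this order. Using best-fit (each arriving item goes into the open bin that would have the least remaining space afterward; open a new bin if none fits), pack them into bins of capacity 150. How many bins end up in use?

7

  100 → bin 1 (new)  [load 100/150]
  10 → bin 1  [load 110/150]
  30 → bin 1  [load 140/150]
  20 → bin 2 (new)  [load 20/150]
  100 → bin 2  [load 120/150]
  90 → bin 3 (new)  [load 90/150]
  120 → bin 4 (new)  [load 120/150]
  110 → bin 5 (new)  [load 110/150]
  120 → bin 6 (new)  [load 120/150]
  10 → bin 1  [load 150/150]
  80 → bin 7 (new)  [load 80/150]
  40 → bin 5  [load 150/150]
7 bins opened.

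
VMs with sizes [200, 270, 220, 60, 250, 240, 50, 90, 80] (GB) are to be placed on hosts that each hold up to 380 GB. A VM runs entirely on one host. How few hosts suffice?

Total = 270 + 250 + 240 + 220 + 200 + 90 + 80 + 60 + 50 = 1460 GB.
Lower bound: ⌈1460/380⌉ = 4 hosts.
Also, 5 VMs each exceed 190 GB, and no two of those can share a host, so at least 5 hosts are needed.
A packing using 5 hosts:
  host 1: 270 + 90 = 360
  host 2: 250 + 80 + 50 = 380
  host 3: 240 + 60 = 300
  host 4: 220 = 220
  host 5: 200 = 200
This matches the lower bound, so 5 is optimal.

5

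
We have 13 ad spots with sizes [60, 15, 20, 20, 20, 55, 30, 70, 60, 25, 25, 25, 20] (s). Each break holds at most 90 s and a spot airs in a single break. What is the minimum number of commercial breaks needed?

Total = 70 + 60 + 60 + 55 + 30 + 25 + 25 + 25 + 20 + 20 + 20 + 20 + 15 = 445 s.
Lower bound: ⌈445/90⌉ = 5 commercial breaks.
A packing using 5 commercial breaks:
  break 1: 70 + 20 = 90
  break 2: 60 + 30 = 90
  break 3: 60 + 25 = 85
  break 4: 55 + 20 + 15 = 90
  break 5: 25 + 25 + 20 + 20 = 90
This matches the lower bound, so 5 is optimal.

5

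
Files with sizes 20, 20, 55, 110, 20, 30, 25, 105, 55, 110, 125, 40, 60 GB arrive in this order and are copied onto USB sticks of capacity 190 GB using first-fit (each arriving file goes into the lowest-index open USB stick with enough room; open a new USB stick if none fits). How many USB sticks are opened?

  20 → USB stick 1 (new)  [load 20/190]
  20 → USB stick 1  [load 40/190]
  55 → USB stick 1  [load 95/190]
  110 → USB stick 2 (new)  [load 110/190]
  20 → USB stick 1  [load 115/190]
  30 → USB stick 1  [load 145/190]
  25 → USB stick 1  [load 170/190]
  105 → USB stick 3 (new)  [load 105/190]
  55 → USB stick 2  [load 165/190]
  110 → USB stick 4 (new)  [load 110/190]
  125 → USB stick 5 (new)  [load 125/190]
  40 → USB stick 3  [load 145/190]
  60 → USB stick 4  [load 170/190]
5 USB sticks opened.

5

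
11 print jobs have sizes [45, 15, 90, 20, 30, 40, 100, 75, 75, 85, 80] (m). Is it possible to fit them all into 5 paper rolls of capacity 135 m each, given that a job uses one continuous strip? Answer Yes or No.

Total = 655 m; ⌈655/135⌉ = 5.
6 print jobs each exceed half the capacity and cannot share a roll, forcing at least 6 paper rolls.
At least 6 paper rolls are required, but only 5 are allowed.

No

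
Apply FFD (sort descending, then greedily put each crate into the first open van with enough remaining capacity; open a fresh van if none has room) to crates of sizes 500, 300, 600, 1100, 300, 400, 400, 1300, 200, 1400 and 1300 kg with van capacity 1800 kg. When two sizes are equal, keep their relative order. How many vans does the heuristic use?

Sorted descending: 1400, 1300, 1300, 1100, 600, 500, 400, 400, 300, 300, 200.
  1400 → van 1 (new)  [load 1400/1800]
  1300 → van 2 (new)  [load 1300/1800]
  1300 → van 3 (new)  [load 1300/1800]
  1100 → van 4 (new)  [load 1100/1800]
  600 → van 4  [load 1700/1800]
  500 → van 2  [load 1800/1800]
  400 → van 1  [load 1800/1800]
  400 → van 3  [load 1700/1800]
  300 → van 5 (new)  [load 300/1800]
  300 → van 5  [load 600/1800]
  200 → van 5  [load 800/1800]
5 vans opened.

5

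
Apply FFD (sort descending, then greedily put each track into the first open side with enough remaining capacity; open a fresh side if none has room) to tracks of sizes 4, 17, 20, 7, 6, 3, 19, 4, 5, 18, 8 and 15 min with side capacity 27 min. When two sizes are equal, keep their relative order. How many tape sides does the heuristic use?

Sorted descending: 20, 19, 18, 17, 15, 8, 7, 6, 5, 4, 4, 3.
  20 → side 1 (new)  [load 20/27]
  19 → side 2 (new)  [load 19/27]
  18 → side 3 (new)  [load 18/27]
  17 → side 4 (new)  [load 17/27]
  15 → side 5 (new)  [load 15/27]
  8 → side 2  [load 27/27]
  7 → side 1  [load 27/27]
  6 → side 3  [load 24/27]
  5 → side 4  [load 22/27]
  4 → side 4  [load 26/27]
  4 → side 5  [load 19/27]
  3 → side 3  [load 27/27]
5 tape sides opened.

5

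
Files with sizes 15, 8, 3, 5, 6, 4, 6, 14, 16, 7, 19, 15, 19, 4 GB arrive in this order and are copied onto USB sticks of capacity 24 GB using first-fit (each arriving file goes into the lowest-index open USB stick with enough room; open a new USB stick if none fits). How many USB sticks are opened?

7

  15 → USB stick 1 (new)  [load 15/24]
  8 → USB stick 1  [load 23/24]
  3 → USB stick 2 (new)  [load 3/24]
  5 → USB stick 2  [load 8/24]
  6 → USB stick 2  [load 14/24]
  4 → USB stick 2  [load 18/24]
  6 → USB stick 2  [load 24/24]
  14 → USB stick 3 (new)  [load 14/24]
  16 → USB stick 4 (new)  [load 16/24]
  7 → USB stick 3  [load 21/24]
  19 → USB stick 5 (new)  [load 19/24]
  15 → USB stick 6 (new)  [load 15/24]
  19 → USB stick 7 (new)  [load 19/24]
  4 → USB stick 4  [load 20/24]
7 USB sticks opened.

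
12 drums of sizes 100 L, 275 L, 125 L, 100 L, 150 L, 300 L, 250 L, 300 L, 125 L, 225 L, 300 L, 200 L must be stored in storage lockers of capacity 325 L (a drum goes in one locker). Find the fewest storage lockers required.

Total = 300 + 300 + 300 + 275 + 250 + 225 + 200 + 150 + 125 + 125 + 100 + 100 = 2450 L.
Lower bound: ⌈2450/325⌉ = 8 storage lockers.
A packing using 9 storage lockers:
  locker 1: 300 = 300
  locker 2: 300 = 300
  locker 3: 300 = 300
  locker 4: 275 = 275
  locker 5: 250 = 250
  locker 6: 225 + 100 = 325
  locker 7: 200 + 125 = 325
  locker 8: 150 + 125 = 275
  locker 9: 100 = 100
No arrangement into 8 storage lockers stays within capacity, so 9 is optimal.

9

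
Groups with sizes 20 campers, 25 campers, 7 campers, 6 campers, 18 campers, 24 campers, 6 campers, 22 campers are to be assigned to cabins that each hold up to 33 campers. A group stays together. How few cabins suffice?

Total = 25 + 24 + 22 + 20 + 18 + 7 + 6 + 6 = 128 campers.
Lower bound: ⌈128/33⌉ = 4 cabins.
Also, 5 groups each exceed 33/2 campers, and no two of those can share a cabin, so at least 5 cabins are needed.
A packing using 5 cabins:
  cabin 1: 25 + 7 = 32
  cabin 2: 24 + 6 = 30
  cabin 3: 22 + 6 = 28
  cabin 4: 20 = 20
  cabin 5: 18 = 18
This matches the lower bound, so 5 is optimal.

5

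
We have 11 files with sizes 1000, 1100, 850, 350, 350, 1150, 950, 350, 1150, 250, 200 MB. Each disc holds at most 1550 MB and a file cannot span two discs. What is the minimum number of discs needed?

6

Total = 1150 + 1150 + 1100 + 1000 + 950 + 850 + 350 + 350 + 350 + 250 + 200 = 7700 MB.
Lower bound: ⌈7700/1550⌉ = 5 discs.
Also, 6 files each exceed 775 MB, and no two of those can share a disc, so at least 6 discs are needed.
A packing using 6 discs:
  disc 1: 1150 + 350 = 1500
  disc 2: 1150 + 350 = 1500
  disc 3: 1100 + 350 = 1450
  disc 4: 1000 + 250 + 200 = 1450
  disc 5: 950 = 950
  disc 6: 850 = 850
This matches the lower bound, so 6 is optimal.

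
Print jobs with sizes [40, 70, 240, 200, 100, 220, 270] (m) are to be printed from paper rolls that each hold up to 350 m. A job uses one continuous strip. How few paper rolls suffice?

Total = 270 + 240 + 220 + 200 + 100 + 70 + 40 = 1140 m.
Lower bound: ⌈1140/350⌉ = 4 paper rolls.
A packing using 4 paper rolls:
  roll 1: 270 + 70 = 340
  roll 2: 240 + 100 = 340
  roll 3: 220 + 40 = 260
  roll 4: 200 = 200
This matches the lower bound, so 4 is optimal.

4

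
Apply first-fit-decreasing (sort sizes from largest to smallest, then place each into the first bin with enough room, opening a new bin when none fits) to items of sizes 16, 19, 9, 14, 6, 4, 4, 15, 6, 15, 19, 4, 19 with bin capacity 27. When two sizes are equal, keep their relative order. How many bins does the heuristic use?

7

Sorted descending: 19, 19, 19, 16, 15, 15, 14, 9, 6, 6, 4, 4, 4.
  19 → bin 1 (new)  [load 19/27]
  19 → bin 2 (new)  [load 19/27]
  19 → bin 3 (new)  [load 19/27]
  16 → bin 4 (new)  [load 16/27]
  15 → bin 5 (new)  [load 15/27]
  15 → bin 6 (new)  [load 15/27]
  14 → bin 7 (new)  [load 14/27]
  9 → bin 4  [load 25/27]
  6 → bin 1  [load 25/27]
  6 → bin 2  [load 25/27]
  4 → bin 3  [load 23/27]
  4 → bin 3  [load 27/27]
  4 → bin 5  [load 19/27]
7 bins opened.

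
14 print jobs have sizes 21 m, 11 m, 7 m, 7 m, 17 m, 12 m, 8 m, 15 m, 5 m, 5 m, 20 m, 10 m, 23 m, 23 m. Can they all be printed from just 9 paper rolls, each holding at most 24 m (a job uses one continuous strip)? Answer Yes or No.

A valid assignment using 9 paper rolls:
  roll 1: 23 = 23
  roll 2: 23 = 23
  roll 3: 21 = 21
  roll 4: 20 = 20
  roll 5: 17 + 7 = 24
  roll 6: 15 + 8 = 23
  roll 7: 12 + 11 = 23
  roll 8: 10 + 7 + 5 = 22
  roll 9: 5 = 5
Every load is within 24 m, so 9 paper rolls suffice.

Yes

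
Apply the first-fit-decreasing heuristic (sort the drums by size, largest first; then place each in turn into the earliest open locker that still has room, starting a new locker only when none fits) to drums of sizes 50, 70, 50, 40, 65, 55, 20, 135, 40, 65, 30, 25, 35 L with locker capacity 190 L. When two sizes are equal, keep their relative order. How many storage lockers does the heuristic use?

4

Sorted descending: 135, 70, 65, 65, 55, 50, 50, 40, 40, 35, 30, 25, 20.
  135 → locker 1 (new)  [load 135/190]
  70 → locker 2 (new)  [load 70/190]
  65 → locker 2  [load 135/190]
  65 → locker 3 (new)  [load 65/190]
  55 → locker 1  [load 190/190]
  50 → locker 2  [load 185/190]
  50 → locker 3  [load 115/190]
  40 → locker 3  [load 155/190]
  40 → locker 4 (new)  [load 40/190]
  35 → locker 3  [load 190/190]
  30 → locker 4  [load 70/190]
  25 → locker 4  [load 95/190]
  20 → locker 4  [load 115/190]
4 storage lockers opened.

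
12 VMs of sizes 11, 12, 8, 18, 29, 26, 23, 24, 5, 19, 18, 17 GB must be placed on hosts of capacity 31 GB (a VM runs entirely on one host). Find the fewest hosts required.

8

Total = 29 + 26 + 24 + 23 + 19 + 18 + 18 + 17 + 12 + 11 + 8 + 5 = 210 GB.
Lower bound: ⌈210/31⌉ = 7 hosts.
Also, 8 VMs each exceed 31/2 GB, and no two of those can share a host, so at least 8 hosts are needed.
A packing using 8 hosts:
  host 1: 29 = 29
  host 2: 26 + 5 = 31
  host 3: 24 = 24
  host 4: 23 + 8 = 31
  host 5: 19 + 12 = 31
  host 6: 18 + 11 = 29
  host 7: 18 = 18
  host 8: 17 = 17
This matches the lower bound, so 8 is optimal.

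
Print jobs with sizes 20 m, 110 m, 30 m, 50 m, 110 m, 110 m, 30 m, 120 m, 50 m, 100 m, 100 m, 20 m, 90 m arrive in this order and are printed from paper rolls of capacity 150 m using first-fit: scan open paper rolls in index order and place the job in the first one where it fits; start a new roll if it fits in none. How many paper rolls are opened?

8

  20 → roll 1 (new)  [load 20/150]
  110 → roll 1  [load 130/150]
  30 → roll 2 (new)  [load 30/150]
  50 → roll 2  [load 80/150]
  110 → roll 3 (new)  [load 110/150]
  110 → roll 4 (new)  [load 110/150]
  30 → roll 2  [load 110/150]
  120 → roll 5 (new)  [load 120/150]
  50 → roll 6 (new)  [load 50/150]
  100 → roll 6  [load 150/150]
  100 → roll 7 (new)  [load 100/150]
  20 → roll 1  [load 150/150]
  90 → roll 8 (new)  [load 90/150]
8 paper rolls opened.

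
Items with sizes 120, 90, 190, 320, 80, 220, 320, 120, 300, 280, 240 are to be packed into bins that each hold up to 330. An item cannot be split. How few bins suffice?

8

Total = 320 + 320 + 300 + 280 + 240 + 220 + 190 + 120 + 120 + 90 + 80 = 2280.
Lower bound: ⌈2280/330⌉ = 7 bins.
A packing using 8 bins:
  bin 1: 320 = 320
  bin 2: 320 = 320
  bin 3: 300 = 300
  bin 4: 280 = 280
  bin 5: 240 + 90 = 330
  bin 6: 220 + 80 = 300
  bin 7: 190 + 120 = 310
  bin 8: 120 = 120
No arrangement into 7 bins stays within capacity, so 8 is optimal.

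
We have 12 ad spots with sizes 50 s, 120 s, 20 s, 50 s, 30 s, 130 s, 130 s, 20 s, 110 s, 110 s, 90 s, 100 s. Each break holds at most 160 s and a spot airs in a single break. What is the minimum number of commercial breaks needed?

Total = 130 + 130 + 120 + 110 + 110 + 100 + 90 + 50 + 50 + 30 + 20 + 20 = 960 s.
Lower bound: ⌈960/160⌉ = 6 commercial breaks.
Also, 7 ad spots each exceed 80 s, and no two of those can share a break, so at least 7 commercial breaks are needed.
A packing using 7 commercial breaks:
  break 1: 130 + 30 = 160
  break 2: 130 + 20 = 150
  break 3: 120 + 20 = 140
  break 4: 110 + 50 = 160
  break 5: 110 + 50 = 160
  break 6: 100 = 100
  break 7: 90 = 90
This matches the lower bound, so 7 is optimal.

7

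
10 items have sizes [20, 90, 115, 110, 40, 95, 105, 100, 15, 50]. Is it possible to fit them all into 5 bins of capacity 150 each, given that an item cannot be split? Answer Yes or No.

Total = 740; ⌈740/150⌉ = 5.
6 items each exceed half the capacity and cannot share a bin, forcing at least 6 bins.
At least 6 bins are required, but only 5 are allowed.

No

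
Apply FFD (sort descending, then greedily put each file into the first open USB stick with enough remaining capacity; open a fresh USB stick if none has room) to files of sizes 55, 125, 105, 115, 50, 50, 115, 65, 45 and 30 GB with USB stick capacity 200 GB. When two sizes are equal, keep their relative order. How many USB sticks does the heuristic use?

Sorted descending: 125, 115, 115, 105, 65, 55, 50, 50, 45, 30.
  125 → USB stick 1 (new)  [load 125/200]
  115 → USB stick 2 (new)  [load 115/200]
  115 → USB stick 3 (new)  [load 115/200]
  105 → USB stick 4 (new)  [load 105/200]
  65 → USB stick 1  [load 190/200]
  55 → USB stick 2  [load 170/200]
  50 → USB stick 3  [load 165/200]
  50 → USB stick 4  [load 155/200]
  45 → USB stick 4  [load 200/200]
  30 → USB stick 2  [load 200/200]
4 USB sticks opened.

4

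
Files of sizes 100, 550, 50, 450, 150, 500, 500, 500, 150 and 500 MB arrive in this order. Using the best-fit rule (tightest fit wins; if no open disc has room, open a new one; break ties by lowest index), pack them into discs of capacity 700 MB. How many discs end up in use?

  100 → disc 1 (new)  [load 100/700]
  550 → disc 1  [load 650/700]
  50 → disc 1  [load 700/700]
  450 → disc 2 (new)  [load 450/700]
  150 → disc 2  [load 600/700]
  500 → disc 3 (new)  [load 500/700]
  500 → disc 4 (new)  [load 500/700]
  500 → disc 5 (new)  [load 500/700]
  150 → disc 3  [load 650/700]
  500 → disc 6 (new)  [load 500/700]
6 discs opened.

6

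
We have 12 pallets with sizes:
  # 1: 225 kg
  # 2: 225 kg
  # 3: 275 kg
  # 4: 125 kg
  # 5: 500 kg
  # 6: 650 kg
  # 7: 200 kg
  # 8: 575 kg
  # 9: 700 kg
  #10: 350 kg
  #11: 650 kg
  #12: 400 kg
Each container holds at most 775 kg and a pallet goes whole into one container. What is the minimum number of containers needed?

Total = 700 + 650 + 650 + 575 + 500 + 400 + 350 + 275 + 225 + 225 + 200 + 125 = 4875 kg.
Lower bound: ⌈4875/775⌉ = 7 containers.
A packing using 7 containers:
  container 1: 700 = 700
  container 2: 650 + 125 = 775
  container 3: 650 = 650
  container 4: 575 + 200 = 775
  container 5: 500 + 275 = 775
  container 6: 400 + 350 = 750
  container 7: 225 + 225 = 450
This matches the lower bound, so 7 is optimal.

7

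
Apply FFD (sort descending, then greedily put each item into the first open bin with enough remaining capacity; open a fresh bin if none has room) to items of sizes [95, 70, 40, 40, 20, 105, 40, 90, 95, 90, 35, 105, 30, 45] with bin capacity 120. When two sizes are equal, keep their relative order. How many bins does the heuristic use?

9

Sorted descending: 105, 105, 95, 95, 90, 90, 70, 45, 40, 40, 40, 35, 30, 20.
  105 → bin 1 (new)  [load 105/120]
  105 → bin 2 (new)  [load 105/120]
  95 → bin 3 (new)  [load 95/120]
  95 → bin 4 (new)  [load 95/120]
  90 → bin 5 (new)  [load 90/120]
  90 → bin 6 (new)  [load 90/120]
  70 → bin 7 (new)  [load 70/120]
  45 → bin 7  [load 115/120]
  40 → bin 8 (new)  [load 40/120]
  40 → bin 8  [load 80/120]
  40 → bin 8  [load 120/120]
  35 → bin 9 (new)  [load 35/120]
  30 → bin 5  [load 120/120]
  20 → bin 3  [load 115/120]
9 bins opened.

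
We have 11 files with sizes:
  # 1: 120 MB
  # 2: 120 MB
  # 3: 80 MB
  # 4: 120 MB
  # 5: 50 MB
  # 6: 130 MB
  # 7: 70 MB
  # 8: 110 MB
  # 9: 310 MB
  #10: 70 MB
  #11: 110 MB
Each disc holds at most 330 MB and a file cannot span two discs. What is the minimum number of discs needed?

5

Total = 310 + 130 + 120 + 120 + 120 + 110 + 110 + 80 + 70 + 70 + 50 = 1290 MB.
Lower bound: ⌈1290/330⌉ = 4 discs.
A packing using 5 discs:
  disc 1: 310 = 310
  disc 2: 130 + 120 + 80 = 330
  disc 3: 120 + 120 + 70 = 310
  disc 4: 110 + 110 + 70 = 290
  disc 5: 50 = 50
No arrangement into 4 discs stays within capacity, so 5 is optimal.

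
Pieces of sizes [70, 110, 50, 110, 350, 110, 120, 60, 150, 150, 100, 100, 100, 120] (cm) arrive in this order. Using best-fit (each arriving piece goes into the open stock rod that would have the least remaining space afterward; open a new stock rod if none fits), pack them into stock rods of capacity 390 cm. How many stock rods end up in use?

5

  70 → stock rod 1 (new)  [load 70/390]
  110 → stock rod 1  [load 180/390]
  50 → stock rod 1  [load 230/390]
  110 → stock rod 1  [load 340/390]
  350 → stock rod 2 (new)  [load 350/390]
  110 → stock rod 3 (new)  [load 110/390]
  120 → stock rod 3  [load 230/390]
  60 → stock rod 3  [load 290/390]
  150 → stock rod 4 (new)  [load 150/390]
  150 → stock rod 4  [load 300/390]
  100 → stock rod 3  [load 390/390]
  100 → stock rod 5 (new)  [load 100/390]
  100 → stock rod 5  [load 200/390]
  120 → stock rod 5  [load 320/390]
5 stock rods opened.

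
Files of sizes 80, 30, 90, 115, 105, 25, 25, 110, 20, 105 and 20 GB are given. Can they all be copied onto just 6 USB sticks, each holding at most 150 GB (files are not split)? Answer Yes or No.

Yes

A valid assignment using 6 USB sticks:
  USB stick 1: 115 + 30 = 145
  USB stick 2: 110 + 25 = 135
  USB stick 3: 105 + 25 + 20 = 150
  USB stick 4: 105 + 20 = 125
  USB stick 5: 90 = 90
  USB stick 6: 80 = 80
Every load is within 150 GB, so 6 USB sticks suffice.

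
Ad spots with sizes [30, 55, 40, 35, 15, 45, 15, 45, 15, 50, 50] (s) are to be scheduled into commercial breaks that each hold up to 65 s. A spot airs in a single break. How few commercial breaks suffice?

Total = 55 + 50 + 50 + 45 + 45 + 40 + 35 + 30 + 15 + 15 + 15 = 395 s.
Lower bound: ⌈395/65⌉ = 7 commercial breaks.
A packing using 7 commercial breaks:
  break 1: 55 = 55
  break 2: 50 + 15 = 65
  break 3: 50 + 15 = 65
  break 4: 45 + 15 = 60
  break 5: 45 = 45
  break 6: 40 = 40
  break 7: 35 + 30 = 65
This matches the lower bound, so 7 is optimal.

7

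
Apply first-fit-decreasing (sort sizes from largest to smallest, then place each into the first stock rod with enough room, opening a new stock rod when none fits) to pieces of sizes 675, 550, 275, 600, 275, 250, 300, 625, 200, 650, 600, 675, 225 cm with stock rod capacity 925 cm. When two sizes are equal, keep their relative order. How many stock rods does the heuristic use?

7

Sorted descending: 675, 675, 650, 625, 600, 600, 550, 300, 275, 275, 250, 225, 200.
  675 → stock rod 1 (new)  [load 675/925]
  675 → stock rod 2 (new)  [load 675/925]
  650 → stock rod 3 (new)  [load 650/925]
  625 → stock rod 4 (new)  [load 625/925]
  600 → stock rod 5 (new)  [load 600/925]
  600 → stock rod 6 (new)  [load 600/925]
  550 → stock rod 7 (new)  [load 550/925]
  300 → stock rod 4  [load 925/925]
  275 → stock rod 3  [load 925/925]
  275 → stock rod 5  [load 875/925]
  250 → stock rod 1  [load 925/925]
  225 → stock rod 2  [load 900/925]
  200 → stock rod 6  [load 800/925]
7 stock rods opened.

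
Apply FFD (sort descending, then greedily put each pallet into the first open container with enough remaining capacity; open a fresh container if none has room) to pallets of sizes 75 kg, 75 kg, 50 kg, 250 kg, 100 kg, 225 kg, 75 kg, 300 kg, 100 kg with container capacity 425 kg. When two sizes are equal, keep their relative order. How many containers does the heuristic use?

Sorted descending: 300, 250, 225, 100, 100, 75, 75, 75, 50.
  300 → container 1 (new)  [load 300/425]
  250 → container 2 (new)  [load 250/425]
  225 → container 3 (new)  [load 225/425]
  100 → container 1  [load 400/425]
  100 → container 2  [load 350/425]
  75 → container 2  [load 425/425]
  75 → container 3  [load 300/425]
  75 → container 3  [load 375/425]
  50 → container 3  [load 425/425]
3 containers opened.

3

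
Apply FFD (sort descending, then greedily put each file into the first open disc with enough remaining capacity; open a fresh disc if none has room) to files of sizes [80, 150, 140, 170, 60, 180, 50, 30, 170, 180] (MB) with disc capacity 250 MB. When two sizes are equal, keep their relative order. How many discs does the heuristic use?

Sorted descending: 180, 180, 170, 170, 150, 140, 80, 60, 50, 30.
  180 → disc 1 (new)  [load 180/250]
  180 → disc 2 (new)  [load 180/250]
  170 → disc 3 (new)  [load 170/250]
  170 → disc 4 (new)  [load 170/250]
  150 → disc 5 (new)  [load 150/250]
  140 → disc 6 (new)  [load 140/250]
  80 → disc 3  [load 250/250]
  60 → disc 1  [load 240/250]
  50 → disc 2  [load 230/250]
  30 → disc 4  [load 200/250]
6 discs opened.

6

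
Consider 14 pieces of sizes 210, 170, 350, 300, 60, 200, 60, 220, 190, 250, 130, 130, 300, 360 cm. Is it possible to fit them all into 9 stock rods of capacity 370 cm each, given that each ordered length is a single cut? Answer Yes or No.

A valid assignment using 9 stock rods:
  stock rod 1: 360 = 360
  stock rod 2: 350 = 350
  stock rod 3: 300 + 60 = 360
  stock rod 4: 300 + 60 = 360
  stock rod 5: 250 = 250
  stock rod 6: 220 + 130 = 350
  stock rod 7: 210 + 130 = 340
  stock rod 8: 200 + 170 = 370
  stock rod 9: 190 = 190
Every load is within 370 cm, so 9 stock rods suffice.

Yes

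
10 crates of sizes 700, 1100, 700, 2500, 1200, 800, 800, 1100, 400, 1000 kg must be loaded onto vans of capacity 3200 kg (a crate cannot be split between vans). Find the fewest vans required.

Total = 2500 + 1200 + 1100 + 1100 + 1000 + 800 + 800 + 700 + 700 + 400 = 10300 kg.
Lower bound: ⌈10300/3200⌉ = 4 vans.
A packing using 4 vans:
  van 1: 2500 + 700 = 3200
  van 2: 1200 + 1100 + 800 = 3100
  van 3: 1100 + 1000 + 800 = 2900
  van 4: 700 + 400 = 1100
This matches the lower bound, so 4 is optimal.

4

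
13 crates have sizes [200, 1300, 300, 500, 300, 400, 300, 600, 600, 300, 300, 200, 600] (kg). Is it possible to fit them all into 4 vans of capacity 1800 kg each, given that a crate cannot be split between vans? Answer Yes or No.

A valid assignment using 4 vans:
  van 1: 1300 + 500 = 1800
  van 2: 600 + 600 + 600 = 1800
  van 3: 400 + 300 + 300 + 300 + 300 + 200 = 1800
  van 4: 300 + 200 = 500
Every load is within 1800 kg, so 4 vans suffice.

Yes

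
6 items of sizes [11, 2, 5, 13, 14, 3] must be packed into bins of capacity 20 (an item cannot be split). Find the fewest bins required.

Total = 14 + 13 + 11 + 5 + 3 + 2 = 48.
Lower bound: ⌈48/20⌉ = 3 bins.
A packing using 3 bins:
  bin 1: 14 + 5 = 19
  bin 2: 13 + 3 + 2 = 18
  bin 3: 11 = 11
This matches the lower bound, so 3 is optimal.

3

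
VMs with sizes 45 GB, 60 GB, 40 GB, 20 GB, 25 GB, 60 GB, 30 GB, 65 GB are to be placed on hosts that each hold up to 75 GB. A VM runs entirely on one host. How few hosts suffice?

6

Total = 65 + 60 + 60 + 45 + 40 + 30 + 25 + 20 = 345 GB.
Lower bound: ⌈345/75⌉ = 5 hosts.
A packing using 6 hosts:
  host 1: 65 = 65
  host 2: 60 = 60
  host 3: 60 = 60
  host 4: 45 + 30 = 75
  host 5: 40 + 25 = 65
  host 6: 20 = 20
No arrangement into 5 hosts stays within capacity, so 6 is optimal.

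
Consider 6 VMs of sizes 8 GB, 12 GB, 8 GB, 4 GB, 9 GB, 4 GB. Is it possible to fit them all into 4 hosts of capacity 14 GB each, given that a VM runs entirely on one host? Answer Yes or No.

Yes

A valid assignment using 4 hosts:
  host 1: 12 = 12
  host 2: 9 + 4 = 13
  host 3: 8 + 4 = 12
  host 4: 8 = 8
Every load is within 14 GB, so 4 hosts suffice.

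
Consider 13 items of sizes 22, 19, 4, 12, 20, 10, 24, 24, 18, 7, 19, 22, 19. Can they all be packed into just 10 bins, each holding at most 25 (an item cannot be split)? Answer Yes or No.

A valid assignment using 10 bins:
  bin 1: 24 = 24
  bin 2: 24 = 24
  bin 3: 22 = 22
  bin 4: 22 = 22
  bin 5: 20 + 4 = 24
  bin 6: 19 = 19
  bin 7: 19 = 19
  bin 8: 19 = 19
  bin 9: 18 + 7 = 25
  bin 10: 12 + 10 = 22
Every load is within 25, so 10 bins suffice.

Yes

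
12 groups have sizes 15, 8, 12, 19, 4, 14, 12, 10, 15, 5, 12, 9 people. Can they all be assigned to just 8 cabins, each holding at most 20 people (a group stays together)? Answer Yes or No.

A valid assignment using 8 cabins:
  cabin 1: 19 = 19
  cabin 2: 15 + 5 = 20
  cabin 3: 15 + 4 = 19
  cabin 4: 14 = 14
  cabin 5: 12 + 8 = 20
  cabin 6: 12 = 12
  cabin 7: 12 = 12
  cabin 8: 10 + 9 = 19
Every load is within 20 people, so 8 cabins suffice.

Yes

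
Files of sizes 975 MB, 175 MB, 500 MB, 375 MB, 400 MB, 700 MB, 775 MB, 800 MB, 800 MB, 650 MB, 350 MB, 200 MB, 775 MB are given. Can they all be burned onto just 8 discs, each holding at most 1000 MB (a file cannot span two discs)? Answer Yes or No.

Total = 7475 MB; ⌈7475/1000⌉ = 8.
The bound of 8 does not rule out 8, but exhaustive search shows no assignment into 8 discs of capacity 1000 MB exists — the minimum is 9.

No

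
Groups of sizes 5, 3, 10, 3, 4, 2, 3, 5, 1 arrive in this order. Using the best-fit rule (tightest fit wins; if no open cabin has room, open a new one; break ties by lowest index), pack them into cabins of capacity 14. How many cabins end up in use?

3

  5 → cabin 1 (new)  [load 5/14]
  3 → cabin 1  [load 8/14]
  10 → cabin 2 (new)  [load 10/14]
  3 → cabin 2  [load 13/14]
  4 → cabin 1  [load 12/14]
  2 → cabin 1  [load 14/14]
  3 → cabin 3 (new)  [load 3/14]
  5 → cabin 3  [load 8/14]
  1 → cabin 2  [load 14/14]
3 cabins opened.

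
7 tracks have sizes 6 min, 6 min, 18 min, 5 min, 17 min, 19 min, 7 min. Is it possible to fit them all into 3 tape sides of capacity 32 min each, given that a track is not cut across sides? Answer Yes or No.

Yes

A valid assignment using 3 tape sides:
  side 1: 19 + 7 + 6 = 32
  side 2: 18 + 6 + 5 = 29
  side 3: 17 = 17
Every load is within 32 min, so 3 tape sides suffice.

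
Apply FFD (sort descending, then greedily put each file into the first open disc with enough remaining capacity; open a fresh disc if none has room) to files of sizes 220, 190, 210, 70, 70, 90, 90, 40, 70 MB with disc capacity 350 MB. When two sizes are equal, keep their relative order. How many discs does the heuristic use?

4

Sorted descending: 220, 210, 190, 90, 90, 70, 70, 70, 40.
  220 → disc 1 (new)  [load 220/350]
  210 → disc 2 (new)  [load 210/350]
  190 → disc 3 (new)  [load 190/350]
  90 → disc 1  [load 310/350]
  90 → disc 2  [load 300/350]
  70 → disc 3  [load 260/350]
  70 → disc 3  [load 330/350]
  70 → disc 4 (new)  [load 70/350]
  40 → disc 1  [load 350/350]
4 discs opened.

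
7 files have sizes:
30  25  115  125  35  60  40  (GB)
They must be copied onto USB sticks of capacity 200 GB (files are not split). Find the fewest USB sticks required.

3

Total = 125 + 115 + 60 + 40 + 35 + 30 + 25 = 430 GB.
Lower bound: ⌈430/200⌉ = 3 USB sticks.
A packing using 3 USB sticks:
  USB stick 1: 125 + 60 = 185
  USB stick 2: 115 + 40 + 35 = 190
  USB stick 3: 30 + 25 = 55
This matches the lower bound, so 3 is optimal.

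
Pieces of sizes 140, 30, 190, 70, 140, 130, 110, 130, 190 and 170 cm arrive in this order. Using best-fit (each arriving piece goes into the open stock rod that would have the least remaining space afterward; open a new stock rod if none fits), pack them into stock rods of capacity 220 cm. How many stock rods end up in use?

  140 → stock rod 1 (new)  [load 140/220]
  30 → stock rod 1  [load 170/220]
  190 → stock rod 2 (new)  [load 190/220]
  70 → stock rod 3 (new)  [load 70/220]
  140 → stock rod 3  [load 210/220]
  130 → stock rod 4 (new)  [load 130/220]
  110 → stock rod 5 (new)  [load 110/220]
  130 → stock rod 6 (new)  [load 130/220]
  190 → stock rod 7 (new)  [load 190/220]
  170 → stock rod 8 (new)  [load 170/220]
8 stock rods opened.

8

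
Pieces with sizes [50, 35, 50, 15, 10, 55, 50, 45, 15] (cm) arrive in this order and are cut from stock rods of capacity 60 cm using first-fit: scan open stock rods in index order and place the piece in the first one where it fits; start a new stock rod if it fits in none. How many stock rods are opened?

6

  50 → stock rod 1 (new)  [load 50/60]
  35 → stock rod 2 (new)  [load 35/60]
  50 → stock rod 3 (new)  [load 50/60]
  15 → stock rod 2  [load 50/60]
  10 → stock rod 1  [load 60/60]
  55 → stock rod 4 (new)  [load 55/60]
  50 → stock rod 5 (new)  [load 50/60]
  45 → stock rod 6 (new)  [load 45/60]
  15 → stock rod 6  [load 60/60]
6 stock rods opened.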